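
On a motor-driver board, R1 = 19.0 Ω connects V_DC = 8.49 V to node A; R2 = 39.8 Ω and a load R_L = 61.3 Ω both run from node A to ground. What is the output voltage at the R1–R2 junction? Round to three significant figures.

R2 ‖ R_L = (39.8 × 61.3)/(39.8 + 61.3) = 24.13 Ω.
Then V_out = V_DC · R2'/(R1 + R2') = 8.49 × 24.13/43.13 = 4.750 V.

V_out ≈ 4.75 V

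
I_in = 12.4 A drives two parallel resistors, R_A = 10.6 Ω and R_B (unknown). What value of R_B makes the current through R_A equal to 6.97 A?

R_B ≈ 13.6 Ω

The fraction through R_A equals R_B/(R_A+R_B).
With f = 0.5621, R_B = R_A · f/(1−f) = 10.6 × 1.284 = 13.61 Ω.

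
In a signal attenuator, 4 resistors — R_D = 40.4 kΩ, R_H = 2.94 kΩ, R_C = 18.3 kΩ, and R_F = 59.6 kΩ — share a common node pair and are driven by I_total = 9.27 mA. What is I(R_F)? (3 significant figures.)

ΣG = 1/40.4 + 1/2.94 + 1/18.3 + 1/59.6 = 0.4363.
R_F takes the fraction G_k/ΣG = 0.01678/0.4363 = 0.03846, so I = 9.27 × 0.03846 = 0.3565 mA.

I ≈ 0.356 mA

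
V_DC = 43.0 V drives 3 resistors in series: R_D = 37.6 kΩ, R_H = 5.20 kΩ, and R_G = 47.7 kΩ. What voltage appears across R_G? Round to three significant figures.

V ≈ 22.7 V

Total series resistance ΣR = 37.6 + 5.20 + 47.7 = 90.50 kΩ.
V = V_DC · R/ΣR = 43.0 × 0.5271 = 22.66 V.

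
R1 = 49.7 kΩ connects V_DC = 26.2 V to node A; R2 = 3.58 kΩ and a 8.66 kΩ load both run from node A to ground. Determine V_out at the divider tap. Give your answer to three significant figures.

V_out ≈ 1.27 V

First combine the lower leg with the load: R2 ‖ R_L = 2.533 kΩ.
Voltage divider with the loaded lower leg: V_out = 26.2 × 2.533/(49.7 + 2.533) = 26.2 × 0.04849 = 1.271 V.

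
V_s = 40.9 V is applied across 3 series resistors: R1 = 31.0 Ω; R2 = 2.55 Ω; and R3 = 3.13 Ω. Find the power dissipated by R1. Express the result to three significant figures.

ΣR = 36.68 Ω → I = 40.9/36.68 = 1.115 A.
V(R1) = I·R = 34.57 V; P = V·I = 34.57 × 1.115 = 38.54 W.

P ≈ 38.5 W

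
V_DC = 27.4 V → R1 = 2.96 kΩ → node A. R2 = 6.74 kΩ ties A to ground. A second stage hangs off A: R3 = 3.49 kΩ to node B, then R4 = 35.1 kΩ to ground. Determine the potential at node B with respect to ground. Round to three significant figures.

V_B ≈ 16.4 V

Looking into the second stage from A: R3 + R4 = 38.59 kΩ appears in parallel with R2.
Effective lower resistance at A: R2 ‖ 38.59 = 5.738 kΩ.
First divider: V_A = V_DC · 5.738/(2.96 + 5.738) = 18.08 V.
Then the unloaded second divider: V_B = V_A × R4/(R3+R4) = 18.08 × 0.9096 = 16.44 V.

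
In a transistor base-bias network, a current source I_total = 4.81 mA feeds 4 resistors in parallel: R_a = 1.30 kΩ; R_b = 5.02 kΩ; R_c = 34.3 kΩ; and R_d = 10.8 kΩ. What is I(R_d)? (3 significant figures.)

ΣG = 1/1.30 + 1/5.02 + 1/34.3 + 1/10.8 = 1.090.
Current divider: I(R_d) = I_total · G_k/ΣG = 4.81 × (0.09259/1.090) = 4.81 × 0.08493 = 0.4085 mA.

I ≈ 0.409 mA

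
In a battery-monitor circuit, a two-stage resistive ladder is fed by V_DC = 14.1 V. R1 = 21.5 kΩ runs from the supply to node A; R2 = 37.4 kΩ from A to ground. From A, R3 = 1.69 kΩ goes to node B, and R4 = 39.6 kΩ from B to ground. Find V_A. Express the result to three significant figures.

V_A ≈ 6.73 V

The second stage (R3 + R4 = 41.29 kΩ) loads node A in parallel with R2.
Effective lower resistance at A: R2 ‖ 41.29 = 19.62 kΩ.
First divider: V_A = V_DC · 19.62/(21.5 + 19.62) = 6.728 V.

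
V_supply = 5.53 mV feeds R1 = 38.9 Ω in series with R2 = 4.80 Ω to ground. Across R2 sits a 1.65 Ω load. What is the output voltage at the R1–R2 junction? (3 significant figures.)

V_out ≈ 0.169 mV

First combine the lower leg with the load: R2 ‖ R_L = 1.228 Ω.
Then V_out = V_supply · R2'/(R1 + R2') = 5.53 × 1.228/40.13 = 0.1692 mV.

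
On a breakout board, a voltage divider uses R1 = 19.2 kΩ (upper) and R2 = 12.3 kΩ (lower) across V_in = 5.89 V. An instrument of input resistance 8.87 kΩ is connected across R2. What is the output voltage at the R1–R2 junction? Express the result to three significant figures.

V_out ≈ 1.25 V

The load sits in parallel with R2, giving an effective lower resistance R2' = R2·R_L/(R2+R_L) = 5.154 kΩ.
Now apply the divider: V_out = 5.89 × 0.2116 = 1.246 V.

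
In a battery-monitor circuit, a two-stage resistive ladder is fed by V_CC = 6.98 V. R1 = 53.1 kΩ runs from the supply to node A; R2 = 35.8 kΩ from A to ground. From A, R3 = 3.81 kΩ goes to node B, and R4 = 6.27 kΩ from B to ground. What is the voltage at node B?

V_B ≈ 0.560 V

Looking into the second stage from A: R3 + R4 = 10.08 kΩ appears in parallel with R2.
Effective lower resistance at A: R2 ‖ 10.08 = 7.865 kΩ.
So V_A = 6.98 × 0.1290 = 0.9005 V.
Stage 2 is unloaded, so V_B = V_A · R4/(R3+R4) = 0.9005 × 6.27/10.08 = 0.5601 V.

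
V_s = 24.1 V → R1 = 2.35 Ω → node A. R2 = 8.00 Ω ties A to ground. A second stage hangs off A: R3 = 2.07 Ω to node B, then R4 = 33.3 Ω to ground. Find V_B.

Node A sees R2 in parallel with the series input of stage 2, R3 + R4 = 35.37 Ω.
Effective lower resistance at A: R2 ‖ 35.37 = 6.524 Ω.
First divider: V_A = V_s · 6.524/(2.35 + 6.524) = 17.72 V.
Stage 2 is unloaded, so V_B = V_A · R4/(R3+R4) = 17.72 × 33.3/35.37 = 16.68 V.

V_B ≈ 16.7 V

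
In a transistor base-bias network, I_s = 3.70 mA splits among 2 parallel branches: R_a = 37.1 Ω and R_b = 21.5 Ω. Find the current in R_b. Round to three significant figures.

With just two branches, the current splits inversely with resistance.
So I = 3.70 × 37.1/58.60 = 2.342 mA.

I ≈ 2.34 mA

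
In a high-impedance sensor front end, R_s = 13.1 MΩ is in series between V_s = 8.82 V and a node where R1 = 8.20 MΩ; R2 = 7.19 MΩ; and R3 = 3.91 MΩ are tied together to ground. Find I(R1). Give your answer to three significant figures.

I ≈ 0.138 µA

Parallel bank: R_p = 1/(1/8.20 + 1/7.19 + 1/3.91) = 1.935 MΩ.
Node voltage V_A = V_s · R_p/(R_s + R_p) = 8.82 × 0.1287 = 1.135 V.
Branch current I = V_A/R1 = 1.135/8.20 = 0.1384 µA.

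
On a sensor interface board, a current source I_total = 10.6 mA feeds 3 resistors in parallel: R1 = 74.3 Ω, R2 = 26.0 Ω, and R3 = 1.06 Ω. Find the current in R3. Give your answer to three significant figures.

I ≈ 10.0 mA

ΣG = 1/74.3 + 1/26.0 + 1/1.06 = 0.9953.
Current divider: I(R3) = I_total · G_k/ΣG = 10.6 × (0.9434/0.9953) = 10.6 × 0.9478 = 10.05 mA.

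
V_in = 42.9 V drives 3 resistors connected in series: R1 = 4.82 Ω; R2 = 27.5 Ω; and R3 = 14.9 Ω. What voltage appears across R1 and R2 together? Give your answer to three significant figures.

V ≈ 29.4 V

Series total: ΣR = 4.82 + 27.5 + 14.9 = 47.22 Ω.
R_{R1..R2} = 4.82 + 27.5 = 32.32 Ω.
V = V_in · R/ΣR = 42.9 × 0.6845 = 29.36 V.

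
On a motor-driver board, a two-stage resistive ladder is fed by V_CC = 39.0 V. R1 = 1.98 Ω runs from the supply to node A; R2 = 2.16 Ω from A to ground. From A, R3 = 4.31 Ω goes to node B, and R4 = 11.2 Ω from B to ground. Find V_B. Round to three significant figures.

V_B ≈ 13.8 V

The second stage (R3 + R4 = 15.51 Ω) loads node A in parallel with R2.
R2 ‖ (R3+R4) = 1.896 Ω.
So V_A = 39.0 × 0.4892 = 19.08 V.
Then the unloaded second divider: V_B = V_A × R4/(R3+R4) = 19.08 × 0.7221 = 13.78 V.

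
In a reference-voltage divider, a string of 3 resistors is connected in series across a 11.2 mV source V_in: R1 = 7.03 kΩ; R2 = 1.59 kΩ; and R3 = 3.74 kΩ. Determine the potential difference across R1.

V ≈ 6.37 mV

ΣR = 7.03 + 1.59 + 3.74 = 12.36 kΩ.
By the voltage-divider rule, V = 11.2 × 7.030/12.36 = 6.370 mV.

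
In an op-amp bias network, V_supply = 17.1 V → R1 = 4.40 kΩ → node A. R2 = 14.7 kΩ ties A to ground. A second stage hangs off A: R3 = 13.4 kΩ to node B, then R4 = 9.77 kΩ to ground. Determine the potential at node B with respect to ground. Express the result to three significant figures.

Node A sees R2 in parallel with the series input of stage 2, R3 + R4 = 23.17 kΩ.
Effective lower resistance at A: R2 ‖ 23.17 = 8.994 kΩ.
So V_A = 17.1 × 0.6715 = 11.48 V.
Then the unloaded second divider: V_B = V_A × R4/(R3+R4) = 11.48 × 0.4217 = 4.842 V.

V_B ≈ 4.84 V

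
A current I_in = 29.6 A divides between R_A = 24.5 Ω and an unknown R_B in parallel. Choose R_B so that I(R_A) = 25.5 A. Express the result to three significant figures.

The fraction through R_A equals R_B/(R_A+R_B).
25.5/29.6 = R_B/(R_A + R_B) → R_B = R_A · (0.8615)/(1 − 0.8615) = 24.5 × 6.220 = 152.4 Ω.

R_B ≈ 152 Ω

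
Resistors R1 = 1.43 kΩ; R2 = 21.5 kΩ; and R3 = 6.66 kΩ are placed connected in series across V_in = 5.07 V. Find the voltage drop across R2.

Total series resistance ΣR = 1.43 + 21.5 + 6.66 = 29.59 kΩ.
By the voltage-divider rule, V = 5.07 × 21.50/29.59 = 3.684 V.

V ≈ 3.68 V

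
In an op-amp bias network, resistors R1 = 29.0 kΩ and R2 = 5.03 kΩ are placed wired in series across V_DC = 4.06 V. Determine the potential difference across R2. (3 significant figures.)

V ≈ 0.600 V

ΣR = 29.0 + 5.03 = 34.03 kΩ.
By the voltage-divider rule, V = 4.06 × 5.030/34.03 = 0.6001 V.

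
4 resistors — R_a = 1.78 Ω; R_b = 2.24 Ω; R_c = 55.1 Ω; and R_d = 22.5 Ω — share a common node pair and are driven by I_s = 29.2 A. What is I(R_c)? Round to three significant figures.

Total conductance ΣG = 1/1.78 + 1/2.24 + 1/55.1 + 1/22.5 = 1.071 (units of 1/Ω).
By the current-divider rule, I = I_s · G_k/ΣG = 29.2 × 0.01695 = 0.4949 A.

I ≈ 0.495 A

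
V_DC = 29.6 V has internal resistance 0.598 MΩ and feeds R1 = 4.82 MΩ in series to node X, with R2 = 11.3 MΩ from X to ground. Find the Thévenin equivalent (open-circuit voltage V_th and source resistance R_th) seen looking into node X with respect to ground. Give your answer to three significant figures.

R1' = 0.598 + 4.82 = 5.418 MΩ (source resistance + R1).
Open-circuit (no load on X): V_th = V_DC · R2/(R1' + R2) = 29.6 × 11.3/(5.418 + 11.3) = 20.01 V.
Looking into X with the source shorted: R_th = R1'·R2/(R1'+R2) = 5.418 × 11.3/16.72 = 3.662 MΩ.

V_th ≈ 20.0 V, R_th ≈ 3.66 MΩ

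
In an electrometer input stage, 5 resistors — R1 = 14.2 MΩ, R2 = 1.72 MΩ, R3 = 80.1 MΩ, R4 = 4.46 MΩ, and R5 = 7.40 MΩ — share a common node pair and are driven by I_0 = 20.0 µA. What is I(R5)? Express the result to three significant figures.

Total conductance ΣG = 1/14.2 + 1/1.72 + 1/80.1 + 1/4.46 + 1/7.40 = 1.024 (units of 1/MΩ).
Current divider: I(R5) = I_0 · G_k/ΣG = 20.0 × (0.1351/1.024) = 20.0 × 0.1320 = 2.640 µA.

I ≈ 2.64 µA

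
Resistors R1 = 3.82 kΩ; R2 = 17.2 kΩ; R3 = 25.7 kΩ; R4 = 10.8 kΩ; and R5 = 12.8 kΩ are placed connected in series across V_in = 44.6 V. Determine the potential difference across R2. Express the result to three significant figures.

Series total: ΣR = 3.82 + 17.2 + 25.7 + 10.8 + 12.8 = 70.32 kΩ.
By the voltage-divider rule, V = 44.6 × 17.20/70.32 = 10.91 V.

V ≈ 10.9 V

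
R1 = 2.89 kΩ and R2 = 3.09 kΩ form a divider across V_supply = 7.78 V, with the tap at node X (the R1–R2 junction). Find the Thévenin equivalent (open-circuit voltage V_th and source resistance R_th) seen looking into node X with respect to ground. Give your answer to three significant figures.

V_th is the unloaded tap voltage: V_supply · R2/(R1+R2) = 7.78 × 0.5167 = 4.020 V.
With V_supply suppressed (replaced by a short), R_th = R1 ‖ R2 = (2.890 × 3.09)/(2.890 + 3.09) = 1.493 kΩ.

V_th ≈ 4.02 V, R_th ≈ 1.49 kΩ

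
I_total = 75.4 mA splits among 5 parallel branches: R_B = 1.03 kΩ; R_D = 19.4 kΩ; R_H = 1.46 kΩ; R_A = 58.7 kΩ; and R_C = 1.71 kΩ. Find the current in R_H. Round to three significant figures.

Total conductance ΣG = 1/1.03 + 1/19.4 + 1/1.46 + 1/58.7 + 1/1.71 = 2.309 (units of 1/kΩ).
R_H takes the fraction G_k/ΣG = 0.6849/2.309 = 0.2966, so I = 75.4 × 0.2966 = 22.36 mA.

I ≈ 22.4 mA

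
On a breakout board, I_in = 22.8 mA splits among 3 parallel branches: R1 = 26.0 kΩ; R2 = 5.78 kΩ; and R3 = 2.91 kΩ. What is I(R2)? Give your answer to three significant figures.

I ≈ 7.11 mA

Conductances: ΣG = 1/26.0 + 1/5.78 + 1/2.91 = 0.5551 (1/kΩ).
By the current-divider rule, I = I_in · G_k/ΣG = 22.8 × 0.3117 = 7.106 mA.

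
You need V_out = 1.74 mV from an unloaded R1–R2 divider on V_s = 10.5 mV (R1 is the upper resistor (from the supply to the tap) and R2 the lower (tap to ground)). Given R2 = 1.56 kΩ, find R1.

R1 ≈ 7.85 kΩ

The divider ratio is R2/(R1+R2) = 1.74/10.5 = 0.1657.
R1 = R2·(1/k − 1) = 1.56 × 5.034 = 7.854 kΩ.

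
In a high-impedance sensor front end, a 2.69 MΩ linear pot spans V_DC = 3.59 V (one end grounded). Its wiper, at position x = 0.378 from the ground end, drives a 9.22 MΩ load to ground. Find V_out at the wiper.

V_out ≈ 1.27 V

Split the track: R_lower = x·R_p = 1.017 MΩ, R_upper = (1−x)·R_p = 1.673 MΩ.
Lower segment in parallel with the load: 1.017 ‖ 9.22 = 0.9158 MΩ.
Loaded-divider output: V_out = 3.59 × 0.3537 = 1.270 V.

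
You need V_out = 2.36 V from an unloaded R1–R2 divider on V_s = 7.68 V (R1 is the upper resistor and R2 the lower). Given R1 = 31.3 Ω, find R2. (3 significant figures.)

The divider ratio is R2/(R1+R2) = 2.36/7.68 = 0.3073.
Rearranging, R2 = R1·k/(1−k) = 31.3 × 0.4436 = 13.88 Ω.

R2 ≈ 13.9 Ω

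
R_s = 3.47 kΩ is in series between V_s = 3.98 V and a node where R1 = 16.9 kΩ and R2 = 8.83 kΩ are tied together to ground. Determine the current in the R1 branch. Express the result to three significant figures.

I ≈ 0.147 mA

Combine the parallel branches: R_p = (1/16.9 + 1/8.83)⁻¹ = 5.800 kΩ.
Node voltage V_A = V_s · R_p/(R_s + R_p) = 3.98 × 0.6257 = 2.490 V.
Branch current I = V_A/R1 = 2.490/16.9 = 0.1473 mA.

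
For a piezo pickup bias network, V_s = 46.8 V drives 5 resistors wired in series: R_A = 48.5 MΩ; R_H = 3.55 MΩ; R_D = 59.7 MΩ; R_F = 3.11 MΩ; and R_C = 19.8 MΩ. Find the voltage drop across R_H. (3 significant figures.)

V ≈ 1.23 V

ΣR = 48.5 + 3.55 + 59.7 + 3.11 + 19.8 = 134.7 MΩ.
V = V_s · R/ΣR = 46.8 × 0.02636 = 1.234 V.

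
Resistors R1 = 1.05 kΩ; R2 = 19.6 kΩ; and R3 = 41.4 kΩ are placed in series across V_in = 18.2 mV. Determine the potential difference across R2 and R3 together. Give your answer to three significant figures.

V ≈ 17.9 mV

Series total: ΣR = 1.05 + 19.6 + 41.4 = 62.05 kΩ.
R_{R2..R3} = 19.6 + 41.4 = 61.00 kΩ.
V = V_in · R/ΣR = 18.2 × 0.9831 = 17.89 mV.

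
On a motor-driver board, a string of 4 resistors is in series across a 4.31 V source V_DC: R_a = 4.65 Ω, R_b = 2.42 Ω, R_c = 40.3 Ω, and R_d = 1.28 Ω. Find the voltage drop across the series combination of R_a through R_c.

Series total: ΣR = 4.65 + 2.42 + 40.3 + 1.28 = 48.65 Ω.
R_{R_a..R_c} = 4.65 + 2.42 + 40.3 = 47.37 Ω.
Voltage divider: V = V_DC · (47.37 / 48.65) = 4.31 × 0.9737 = 4.197 V.

V ≈ 4.20 V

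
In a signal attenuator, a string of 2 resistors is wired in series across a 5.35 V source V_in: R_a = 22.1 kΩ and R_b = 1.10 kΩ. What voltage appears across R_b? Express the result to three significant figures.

V ≈ 0.254 V

ΣR = 22.1 + 1.10 = 23.20 kΩ.
By the voltage-divider rule, V = 5.35 × 1.100/23.20 = 0.2537 V.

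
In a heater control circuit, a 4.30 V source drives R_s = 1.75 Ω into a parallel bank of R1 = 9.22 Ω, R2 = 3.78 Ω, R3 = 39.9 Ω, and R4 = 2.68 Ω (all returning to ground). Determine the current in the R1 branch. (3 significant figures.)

Equivalent of the parallel group: R_p = 1.297 Ω.
Node voltage V_A = V_s · R_p/(R_s + R_p) = 4.30 × 0.4256 = 1.830 V.
I(R1) = V_A / R1 = 1.830/9.22 = 0.1985 A.
(Equivalently: I_total = 1.411 A, then current-divider fraction G_k/ΣG = 0.1406.)

I ≈ 0.198 A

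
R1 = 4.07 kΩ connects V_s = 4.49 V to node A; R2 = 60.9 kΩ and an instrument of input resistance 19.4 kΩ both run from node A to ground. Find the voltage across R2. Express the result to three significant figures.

R2 ‖ R_L = (60.9 × 19.4)/(60.9 + 19.4) = 14.71 kΩ.
Then V_out = V_s · R2'/(R1 + R2') = 4.49 × 14.71/18.78 = 3.517 V.
(Unloaded it would be 4.21 V; the load pulls it down.)

V_out ≈ 3.52 V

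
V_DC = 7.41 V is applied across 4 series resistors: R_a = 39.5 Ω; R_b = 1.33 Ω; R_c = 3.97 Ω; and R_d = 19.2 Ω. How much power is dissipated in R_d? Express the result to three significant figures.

Series current I = V_DC/ΣR = 7.41/64.00 = 0.1158 A.
V(R_d) = I·R = 2.223 V; P = V·I = 2.223 × 0.1158 = 0.2574 W.

P ≈ 0.257 W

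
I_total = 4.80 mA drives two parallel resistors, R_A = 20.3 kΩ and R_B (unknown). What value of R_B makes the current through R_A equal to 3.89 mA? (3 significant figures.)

R_B ≈ 86.8 kΩ

Two-branch current divider: I_A = I_total · R_B/(R_A + R_B).
With f = 0.8104, R_B = R_A · f/(1−f) = 20.3 × 4.275 = 86.78 kΩ.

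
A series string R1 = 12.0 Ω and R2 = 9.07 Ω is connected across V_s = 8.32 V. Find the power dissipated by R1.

The common current is I = 8.32/21.07 = 0.3949 A.
P = I²R = 0.1559 × 12.0 = 1.871 W.

P ≈ 1.87 W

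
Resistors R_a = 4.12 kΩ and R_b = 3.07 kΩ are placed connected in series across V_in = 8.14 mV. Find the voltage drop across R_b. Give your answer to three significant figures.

V ≈ 3.48 mV

Series total: ΣR = 4.12 + 3.07 = 7.190 kΩ.
Voltage divider: V = V_in · (3.070 / 7.190) = 8.14 × 0.4270 = 3.476 mV.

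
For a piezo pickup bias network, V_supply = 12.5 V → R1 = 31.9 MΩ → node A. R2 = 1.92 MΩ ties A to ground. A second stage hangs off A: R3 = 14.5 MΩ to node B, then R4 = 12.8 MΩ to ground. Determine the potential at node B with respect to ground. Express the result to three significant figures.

V_B ≈ 0.312 V

The second stage (R3 + R4 = 27.30 MΩ) loads node A in parallel with R2.
R2 ‖ (R3+R4) = 1.794 MΩ.
V_A = 12.5 × 1.794/(31.9 + 1.794) = 0.6655 V.
Stage 2 is unloaded, so V_B = V_A · R4/(R3+R4) = 0.6655 × 12.8/27.30 = 0.3120 V.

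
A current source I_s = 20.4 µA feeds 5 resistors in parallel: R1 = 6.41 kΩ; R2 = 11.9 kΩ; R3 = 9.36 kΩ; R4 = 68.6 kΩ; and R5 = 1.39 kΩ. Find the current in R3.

Conductances: ΣG = 1/6.41 + 1/11.9 + 1/9.36 + 1/68.6 + 1/1.39 = 1.081 (1/kΩ).
Current divider: I(R3) = I_s · G_k/ΣG = 20.4 × (0.1068/1.081) = 20.4 × 0.09884 = 2.016 µA.

I ≈ 2.02 µA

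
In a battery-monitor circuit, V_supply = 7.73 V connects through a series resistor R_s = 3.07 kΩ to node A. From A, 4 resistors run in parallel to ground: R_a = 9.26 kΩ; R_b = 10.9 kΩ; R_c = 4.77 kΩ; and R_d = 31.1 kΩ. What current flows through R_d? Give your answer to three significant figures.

Combine the parallel branches: R_p = (1/9.26 + 1/10.9 + 1/4.77 + 1/31.1)⁻¹ = 2.265 kΩ.
V_A by voltage divider: V_A = 7.73 × 2.265/(3.07 + 2.265) = 3.282 V.
I(R_d) = V_A / R_d = 3.282/31.1 = 0.1055 mA.

I ≈ 0.106 mA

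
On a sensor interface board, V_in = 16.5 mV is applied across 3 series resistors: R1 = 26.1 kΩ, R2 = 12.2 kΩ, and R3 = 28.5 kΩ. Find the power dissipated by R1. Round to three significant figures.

The common current is I = 16.5/66.80 = 0.2470 µA.
P(R1) = I²·R1 = (0.2470)² × 26.1 = 1.592 nW.

P ≈ 1.59 nW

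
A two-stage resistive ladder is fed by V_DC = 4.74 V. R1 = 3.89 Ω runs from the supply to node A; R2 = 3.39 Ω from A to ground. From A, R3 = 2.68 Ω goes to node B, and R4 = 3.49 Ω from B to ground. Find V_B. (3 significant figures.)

V_B ≈ 0.965 V

Node A sees R2 in parallel with the series input of stage 2, R3 + R4 = 6.170 Ω.
Effective lower resistance at A: R2 ‖ 6.170 = 2.188 Ω.
V_A = 4.74 × 2.188/(3.89 + 2.188) = 1.706 V.
Then the unloaded second divider: V_B = V_A × R4/(R3+R4) = 1.706 × 0.5656 = 0.9651 V.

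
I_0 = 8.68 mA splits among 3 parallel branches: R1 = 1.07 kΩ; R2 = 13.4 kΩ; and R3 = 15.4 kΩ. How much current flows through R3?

Conductances: ΣG = 1/1.07 + 1/13.4 + 1/15.4 = 1.074 (1/kΩ).
Current divider: I(R3) = I_0 · G_k/ΣG = 8.68 × (0.06494/1.074) = 8.68 × 0.06045 = 0.5247 mA.

I ≈ 0.525 mA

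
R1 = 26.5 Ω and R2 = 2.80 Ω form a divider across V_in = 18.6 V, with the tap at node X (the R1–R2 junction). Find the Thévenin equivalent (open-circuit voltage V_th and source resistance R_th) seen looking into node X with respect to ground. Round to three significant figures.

V_th is the unloaded tap voltage: V_in · R2/(R1+R2) = 18.6 × 0.09556 = 1.777 V.
Looking into X with the source shorted: R_th = R1·R2/(R1+R2) = 26.50 × 2.80/29.30 = 2.532 Ω.

V_th ≈ 1.78 V, R_th ≈ 2.53 Ω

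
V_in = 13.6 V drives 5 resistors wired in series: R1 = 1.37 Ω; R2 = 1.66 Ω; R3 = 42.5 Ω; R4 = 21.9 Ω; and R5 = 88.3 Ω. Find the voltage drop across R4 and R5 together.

V ≈ 9.62 V

Series total: ΣR = 1.37 + 1.66 + 42.5 + 21.9 + 88.3 = 155.7 Ω.
R_{R4..R5} = 21.9 + 88.3 = 110.2 Ω.
V = V_in · R/ΣR = 13.6 × 0.7076 = 9.624 V.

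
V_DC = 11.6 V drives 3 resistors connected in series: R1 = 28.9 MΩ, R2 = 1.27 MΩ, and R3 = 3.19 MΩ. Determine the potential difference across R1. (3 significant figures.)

Series total: ΣR = 28.9 + 1.27 + 3.19 = 33.36 MΩ.
V = V_DC · R/ΣR = 11.6 × 0.8663 = 10.05 V.

V ≈ 10.0 V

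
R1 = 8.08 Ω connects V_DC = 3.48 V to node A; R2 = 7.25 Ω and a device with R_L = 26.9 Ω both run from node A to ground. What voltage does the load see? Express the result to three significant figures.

First combine the lower leg with the load: R2 ‖ R_L = 5.711 Ω.
Voltage divider with the loaded lower leg: V_out = 3.48 × 5.711/(8.08 + 5.711) = 3.48 × 0.4141 = 1.441 V.
(Unloaded it would be 1.65 V; the load pulls it down.)

V_out ≈ 1.44 V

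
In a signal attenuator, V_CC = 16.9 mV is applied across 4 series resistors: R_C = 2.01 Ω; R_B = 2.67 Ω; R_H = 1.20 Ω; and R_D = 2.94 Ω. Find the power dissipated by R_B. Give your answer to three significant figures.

ΣR = 8.820 Ω → I = 16.9/8.820 = 1.916 mA.
P = I²R = 3.671 × 2.67 = 9.803 µW.

P ≈ 9.80 µW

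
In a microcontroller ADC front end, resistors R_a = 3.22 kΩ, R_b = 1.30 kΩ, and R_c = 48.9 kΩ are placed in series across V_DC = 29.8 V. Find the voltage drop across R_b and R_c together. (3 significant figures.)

V ≈ 28.0 V

Series total: ΣR = 3.22 + 1.30 + 48.9 = 53.42 kΩ.
R_{R_b..R_c} = 1.30 + 48.9 = 50.20 kΩ.
V = V_DC · R/ΣR = 29.8 × 0.9397 = 28.00 V.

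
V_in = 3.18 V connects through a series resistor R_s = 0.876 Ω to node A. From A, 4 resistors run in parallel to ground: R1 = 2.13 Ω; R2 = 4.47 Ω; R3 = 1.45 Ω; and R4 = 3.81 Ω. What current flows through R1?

I ≈ 0.612 A

Parallel bank: R_p = 1/(1/2.13 + 1/4.47 + 1/1.45 + 1/3.81) = 0.6078 Ω.
V_A by voltage divider: V_A = 3.18 × 0.6078/(0.876 + 0.6078) = 1.303 V.
Branch current I = V_A/R1 = 1.303/2.13 = 0.6115 A.
(Check via current divider: I_total = 2.143 A; share G_k/ΣG = 0.2853 → same result.)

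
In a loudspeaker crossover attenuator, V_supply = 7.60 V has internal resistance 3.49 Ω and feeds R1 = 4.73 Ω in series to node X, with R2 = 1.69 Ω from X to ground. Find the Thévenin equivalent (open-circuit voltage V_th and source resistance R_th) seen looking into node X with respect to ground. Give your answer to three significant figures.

V_th ≈ 1.30 V, R_th ≈ 1.40 Ω

R1' = 3.49 + 4.73 = 8.220 Ω (source resistance + R1).
V_th is the unloaded tap voltage: V_supply · R2/(R1'+R2) = 7.60 × 0.1705 = 1.296 V.
Looking into X with the source shorted: R_th = R1'·R2/(R1'+R2) = 8.220 × 1.69/9.910 = 1.402 Ω.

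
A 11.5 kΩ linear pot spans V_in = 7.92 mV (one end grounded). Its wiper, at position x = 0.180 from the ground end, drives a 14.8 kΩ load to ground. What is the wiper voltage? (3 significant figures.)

V_out ≈ 1.28 mV

Split the track: R_lower = x·R_p = 2.070 kΩ, R_upper = (1−x)·R_p = 9.430 kΩ.
R_L loads the lower segment: effective lower R = 1.816 kΩ.
V_out = 7.92 × 1.816/(9.430 + 1.816) = 1.279 mV.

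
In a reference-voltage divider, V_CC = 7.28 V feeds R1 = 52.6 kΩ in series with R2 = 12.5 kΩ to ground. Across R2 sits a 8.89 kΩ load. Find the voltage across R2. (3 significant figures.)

The load sits in parallel with R2, giving an effective lower resistance R2' = R2·R_L/(R2+R_L) = 5.195 kΩ.
Then V_out = V_CC · R2'/(R1 + R2') = 7.28 × 5.195/57.80 = 0.6544 V.

V_out ≈ 0.654 V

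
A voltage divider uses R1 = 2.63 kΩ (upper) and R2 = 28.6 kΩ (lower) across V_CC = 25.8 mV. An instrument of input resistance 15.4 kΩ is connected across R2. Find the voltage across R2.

V_out ≈ 20.4 mV

R2 ‖ R_L = (28.6 × 15.4)/(28.6 + 15.4) = 10.01 kΩ.
Then V_out = V_CC · R2'/(R1 + R2') = 25.8 × 10.01/12.64 = 20.43 mV.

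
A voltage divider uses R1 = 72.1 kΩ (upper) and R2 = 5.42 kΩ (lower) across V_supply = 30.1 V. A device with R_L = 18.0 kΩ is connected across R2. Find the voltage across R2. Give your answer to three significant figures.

V_out ≈ 1.64 V

R2 ‖ R_L = (5.42 × 18.0)/(5.42 + 18.0) = 4.166 kΩ.
Then V_out = V_supply · R2'/(R1 + R2') = 30.1 × 4.166/76.27 = 1.644 V.
(Unloaded it would be 2.10 V; the load pulls it down.)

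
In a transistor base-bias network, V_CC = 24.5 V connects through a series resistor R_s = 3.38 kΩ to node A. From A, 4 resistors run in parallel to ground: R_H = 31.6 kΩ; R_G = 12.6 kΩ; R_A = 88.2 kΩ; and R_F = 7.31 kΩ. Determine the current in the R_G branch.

Parallel bank: R_p = 1/(1/31.6 + 1/12.6 + 1/88.2 + 1/7.31) = 3.859 kΩ.
V_A by voltage divider: V_A = 24.5 × 3.859/(3.38 + 3.859) = 13.06 V.
Branch current I = V_A/R_G = 13.06/12.6 = 1.037 mA.

I ≈ 1.04 mA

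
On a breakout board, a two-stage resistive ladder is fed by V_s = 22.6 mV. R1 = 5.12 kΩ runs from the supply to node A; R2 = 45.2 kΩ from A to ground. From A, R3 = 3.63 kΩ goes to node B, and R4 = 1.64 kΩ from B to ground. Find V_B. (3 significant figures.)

V_B ≈ 3.37 mV

Node A sees R2 in parallel with the series input of stage 2, R3 + R4 = 5.270 kΩ.
R2 ‖ (R3+R4) = 4.720 kΩ.
So V_A = 22.6 × 0.4797 = 10.84 mV.
V_B = V_A × 0.3112 = 3.373 mV.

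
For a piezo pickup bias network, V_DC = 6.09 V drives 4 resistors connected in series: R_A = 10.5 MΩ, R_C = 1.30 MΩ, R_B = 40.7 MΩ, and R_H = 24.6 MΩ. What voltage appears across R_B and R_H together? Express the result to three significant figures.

V ≈ 5.16 V

Total series resistance ΣR = 10.5 + 1.30 + 40.7 + 24.6 = 77.10 MΩ.
R_{R_B..R_H} = 40.7 + 24.6 = 65.30 MΩ.
V = V_DC · R/ΣR = 6.09 × 0.8470 = 5.158 V.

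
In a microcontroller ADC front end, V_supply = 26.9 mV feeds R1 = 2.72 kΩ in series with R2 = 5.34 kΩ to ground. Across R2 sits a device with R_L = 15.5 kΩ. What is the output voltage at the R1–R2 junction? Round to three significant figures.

First combine the lower leg with the load: R2 ‖ R_L = 3.972 kΩ.
Voltage divider with the loaded lower leg: V_out = 26.9 × 3.972/(2.72 + 3.972) = 26.9 × 0.5935 = 15.97 mV.
(Unloaded it would be 17.8 mV; the load pulls it down.)

V_out ≈ 16.0 mV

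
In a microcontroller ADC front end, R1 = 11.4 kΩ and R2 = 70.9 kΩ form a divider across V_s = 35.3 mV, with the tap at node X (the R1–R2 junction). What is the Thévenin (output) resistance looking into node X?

R_th ≈ 9.82 kΩ

With V_s suppressed (replaced by a short), R_th = R1 ‖ R2 = (11.40 × 70.9)/(11.40 + 70.9) = 9.821 kΩ.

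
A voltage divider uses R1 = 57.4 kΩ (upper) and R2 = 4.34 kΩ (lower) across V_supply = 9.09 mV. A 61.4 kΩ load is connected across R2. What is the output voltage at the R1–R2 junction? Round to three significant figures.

V_out ≈ 0.600 mV

R2 ‖ R_L = (4.34 × 61.4)/(4.34 + 61.4) = 4.053 kΩ.
Then V_out = V_supply · R2'/(R1 + R2') = 9.09 × 4.053/61.45 = 0.5996 mV.
(Unloaded it would be 0.639 mV; the load pulls it down.)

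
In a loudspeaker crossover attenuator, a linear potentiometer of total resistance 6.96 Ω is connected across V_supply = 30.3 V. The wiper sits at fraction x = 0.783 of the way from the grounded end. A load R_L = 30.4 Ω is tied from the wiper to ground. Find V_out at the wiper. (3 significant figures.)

V_out ≈ 22.8 V

Lower segment x·R_p = 5.450 Ω; upper segment (1−x)·R_p = 1.510 Ω.
Lower segment in parallel with the load: 5.450 ‖ 30.4 = 4.621 Ω.
V_out = 30.3 × 4.621/(1.510 + 4.621) = 22.84 V.
(Unloaded: V_out = x·V_supply = 23.7 V.)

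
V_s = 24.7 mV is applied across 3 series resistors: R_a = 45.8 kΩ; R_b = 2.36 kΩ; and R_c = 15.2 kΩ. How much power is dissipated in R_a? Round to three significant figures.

Series current I = V_s/ΣR = 24.7/63.36 = 0.3898 µA.
V(R_a) = I·R = 17.85 mV; P = V·I = 17.85 × 0.3898 = 6.960 nW.

P ≈ 6.96 nW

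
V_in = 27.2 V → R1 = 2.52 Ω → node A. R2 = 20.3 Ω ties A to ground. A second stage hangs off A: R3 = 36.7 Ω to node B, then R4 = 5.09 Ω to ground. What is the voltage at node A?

Node A sees R2 in parallel with the series input of stage 2, R3 + R4 = 41.79 Ω.
Effective lower resistance at A: R2 ‖ 41.79 = 13.66 Ω.
So V_A = 27.2 × 0.8443 = 22.96 V.

V_A ≈ 23.0 V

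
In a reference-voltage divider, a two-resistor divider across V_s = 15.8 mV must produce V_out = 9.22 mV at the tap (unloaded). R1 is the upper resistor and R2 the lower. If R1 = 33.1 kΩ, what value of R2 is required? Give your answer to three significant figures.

R2 ≈ 46.4 kΩ

Required fraction k = V_out/V_s = 0.5835.
Rearranging, R2 = R1·k/(1−k) = 33.1 × 1.401 = 46.38 kΩ.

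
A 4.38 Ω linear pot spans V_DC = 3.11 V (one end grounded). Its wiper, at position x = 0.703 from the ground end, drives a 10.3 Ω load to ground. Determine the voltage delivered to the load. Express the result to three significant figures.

Split the track: R_lower = x·R_p = 3.079 Ω, R_upper = (1−x)·R_p = 1.301 Ω.
R_L loads the lower segment: effective lower R = 2.370 Ω.
Then V_out = V_DC · 2.370/(1.301 + 2.370) = 2.008 V.
(Unloaded: V_out = x·V_DC = 2.19 V.)

V_out ≈ 2.01 V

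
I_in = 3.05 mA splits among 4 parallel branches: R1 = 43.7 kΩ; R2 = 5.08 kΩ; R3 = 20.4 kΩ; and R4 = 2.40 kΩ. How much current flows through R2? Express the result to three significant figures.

I ≈ 0.876 mA

ΣG = 1/43.7 + 1/5.08 + 1/20.4 + 1/2.40 = 0.6854.
R2 takes the fraction G_k/ΣG = 0.1969/0.6854 = 0.2872, so I = 3.05 × 0.2872 = 0.8760 mA.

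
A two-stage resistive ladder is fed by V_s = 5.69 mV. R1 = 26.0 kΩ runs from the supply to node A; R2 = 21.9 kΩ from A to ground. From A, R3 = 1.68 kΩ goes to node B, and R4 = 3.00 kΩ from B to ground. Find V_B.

V_B ≈ 0.471 mV

Node A sees R2 in parallel with the series input of stage 2, R3 + R4 = 4.680 kΩ.
Effective lower resistance at A: R2 ‖ 4.680 = 3.856 kΩ.
First divider: V_A = V_s · 3.856/(26.0 + 3.856) = 0.7349 mV.
V_B = V_A × 0.6410 = 0.4711 mV.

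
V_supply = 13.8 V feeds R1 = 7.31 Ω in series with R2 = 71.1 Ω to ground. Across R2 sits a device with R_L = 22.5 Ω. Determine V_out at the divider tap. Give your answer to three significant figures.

First combine the lower leg with the load: R2 ‖ R_L = 17.09 Ω.
Now apply the divider: V_out = 13.8 × 0.7004 = 9.666 V.

V_out ≈ 9.67 V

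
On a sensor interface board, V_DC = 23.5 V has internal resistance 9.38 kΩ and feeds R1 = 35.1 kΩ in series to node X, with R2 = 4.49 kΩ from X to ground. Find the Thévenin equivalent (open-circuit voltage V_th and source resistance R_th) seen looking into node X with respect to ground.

V_th ≈ 2.15 V, R_th ≈ 4.08 kΩ

R1' = 9.38 + 35.1 = 44.48 kΩ (source resistance + R1).
V_th is the unloaded tap voltage: V_DC · R2/(R1'+R2) = 23.5 × 0.09169 = 2.155 V.
Zeroing V_DC shorts the top of R1' to ground, so R_th = R1' ‖ R2 = 4.078 kΩ.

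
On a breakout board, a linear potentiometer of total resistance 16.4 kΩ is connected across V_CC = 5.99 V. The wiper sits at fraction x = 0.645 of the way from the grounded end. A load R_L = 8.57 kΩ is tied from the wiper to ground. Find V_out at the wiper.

V_out ≈ 2.69 V

Split the track: R_lower = x·R_p = 10.58 kΩ, R_upper = (1−x)·R_p = 5.822 kΩ.
(x·R_p) ‖ R_L = 4.734 kΩ.
Loaded-divider output: V_out = 5.99 × 0.4485 = 2.686 V.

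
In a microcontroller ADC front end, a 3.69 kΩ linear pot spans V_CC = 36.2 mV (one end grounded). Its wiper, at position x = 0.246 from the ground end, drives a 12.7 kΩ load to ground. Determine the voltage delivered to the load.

Lower segment x·R_p = 0.9077 kΩ; upper segment (1−x)·R_p = 2.782 kΩ.
Lower segment in parallel with the load: 0.9077 ‖ 12.7 = 0.8472 kΩ.
Then V_out = V_CC · 0.8472/(2.782 + 0.8472) = 8.450 mV.
(Unloaded: V_out = x·V_CC = 8.91 mV.)

V_out ≈ 8.45 mV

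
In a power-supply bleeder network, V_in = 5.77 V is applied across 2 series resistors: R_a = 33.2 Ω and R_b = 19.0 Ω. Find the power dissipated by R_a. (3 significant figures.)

P ≈ 0.406 W

The common current is I = 5.77/52.20 = 0.1105 A.
P(R_a) = I²·R_a = (0.1105)² × 33.2 = 0.4056 W.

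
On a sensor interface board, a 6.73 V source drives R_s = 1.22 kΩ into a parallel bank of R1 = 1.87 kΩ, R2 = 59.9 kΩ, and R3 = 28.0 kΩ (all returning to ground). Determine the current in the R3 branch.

I ≈ 0.140 mA

Parallel bank: R_p = 1/(1/1.87 + 1/59.9 + 1/28.0) = 1.703 kΩ.
V_A by voltage divider: V_A = 6.73 × 1.703/(1.22 + 1.703) = 3.921 V.
Branch current I = V_A/R3 = 3.921/28.0 = 0.1400 mA.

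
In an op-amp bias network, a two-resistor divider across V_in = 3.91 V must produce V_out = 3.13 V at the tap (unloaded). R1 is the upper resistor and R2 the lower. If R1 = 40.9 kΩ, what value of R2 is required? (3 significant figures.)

R2 ≈ 164 kΩ

V_out/V_in = R2/(R1+R2) = 0.8005.
R2 = R1 · 0.8005/(1 − 0.8005) = 164.1 kΩ.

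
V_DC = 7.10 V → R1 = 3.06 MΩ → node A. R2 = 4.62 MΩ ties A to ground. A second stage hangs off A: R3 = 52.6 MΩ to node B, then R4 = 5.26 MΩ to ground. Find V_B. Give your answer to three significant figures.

V_B ≈ 0.376 V

Looking into the second stage from A: R3 + R4 = 57.86 MΩ appears in parallel with R2.
Effective lower resistance at A: R2 ‖ 57.86 = 4.278 MΩ.
So V_A = 7.10 × 0.5830 = 4.139 V.
V_B = V_A × 0.09091 = 0.3763 V.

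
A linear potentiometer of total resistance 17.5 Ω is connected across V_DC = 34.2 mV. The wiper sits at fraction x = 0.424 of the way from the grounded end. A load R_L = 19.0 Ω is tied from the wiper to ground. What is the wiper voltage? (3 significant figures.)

Split the track: R_lower = x·R_p = 7.420 Ω, R_upper = (1−x)·R_p = 10.08 Ω.
(x·R_p) ‖ R_L = 5.336 Ω.
Then V_out = V_DC · 5.336/(10.08 + 5.336) = 11.84 mV.
(Unloaded: V_out = x·V_DC = 14.5 mV.)

V_out ≈ 11.8 mV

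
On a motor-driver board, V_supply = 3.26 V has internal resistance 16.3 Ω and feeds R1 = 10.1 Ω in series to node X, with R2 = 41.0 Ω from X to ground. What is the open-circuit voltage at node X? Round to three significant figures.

R1' = 16.3 + 10.1 = 26.40 Ω (source resistance + R1).
V_th is the unloaded tap voltage: V_supply · R2/(R1'+R2) = 3.26 × 0.6083 = 1.983 V.

V_th ≈ 1.98 V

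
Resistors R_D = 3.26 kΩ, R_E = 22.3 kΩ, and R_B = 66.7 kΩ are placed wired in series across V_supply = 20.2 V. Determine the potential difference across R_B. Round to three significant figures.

V ≈ 14.6 V

ΣR = 3.26 + 22.3 + 66.7 = 92.26 kΩ.
V = V_supply · R/ΣR = 20.2 × 0.7230 = 14.60 V.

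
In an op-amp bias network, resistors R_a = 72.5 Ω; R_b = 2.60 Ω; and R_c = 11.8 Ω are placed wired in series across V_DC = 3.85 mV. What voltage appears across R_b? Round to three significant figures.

V ≈ 0.115 mV

Total series resistance ΣR = 72.5 + 2.60 + 11.8 = 86.90 Ω.
Voltage divider: V = V_DC · (2.600 / 86.90) = 3.85 × 0.02992 = 0.1152 mV.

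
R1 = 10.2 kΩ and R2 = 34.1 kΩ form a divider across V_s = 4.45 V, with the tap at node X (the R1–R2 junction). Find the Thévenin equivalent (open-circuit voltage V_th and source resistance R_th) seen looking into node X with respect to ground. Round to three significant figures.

V_th ≈ 3.43 V, R_th ≈ 7.85 kΩ

Open-circuit (no load on X): V_th = V_s · R2/(R1 + R2) = 4.45 × 34.1/(10.20 + 34.1) = 3.425 V.
With V_s suppressed (replaced by a short), R_th = R1 ‖ R2 = (10.20 × 34.1)/(10.20 + 34.1) = 7.851 kΩ.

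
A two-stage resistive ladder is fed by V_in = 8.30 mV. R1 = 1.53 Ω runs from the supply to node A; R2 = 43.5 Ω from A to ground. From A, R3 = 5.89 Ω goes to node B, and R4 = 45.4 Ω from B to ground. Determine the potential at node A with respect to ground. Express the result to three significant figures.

V_A ≈ 7.79 mV

Node A sees R2 in parallel with the series input of stage 2, R3 + R4 = 51.29 Ω.
Effective lower resistance at A: R2 ‖ 51.29 = 23.54 Ω.
First divider: V_A = V_in · 23.54/(1.53 + 23.54) = 7.793 mV.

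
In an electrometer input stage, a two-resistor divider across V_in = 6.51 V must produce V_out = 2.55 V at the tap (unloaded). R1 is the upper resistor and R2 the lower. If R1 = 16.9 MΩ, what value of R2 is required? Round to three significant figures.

The divider ratio is R2/(R1+R2) = 2.55/6.51 = 0.3917.
Rearranging, R2 = R1·k/(1−k) = 16.9 × 0.6439 = 10.88 MΩ.

R2 ≈ 10.9 MΩ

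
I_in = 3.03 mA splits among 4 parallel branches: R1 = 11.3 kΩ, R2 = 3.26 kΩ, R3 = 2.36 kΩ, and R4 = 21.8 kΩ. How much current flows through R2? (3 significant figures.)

Conductances: ΣG = 1/11.3 + 1/3.26 + 1/2.36 + 1/21.8 = 0.8648 (1/kΩ).
R2 takes the fraction G_k/ΣG = 0.3067/0.8648 = 0.3547, so I = 3.03 × 0.3547 = 1.075 mA.

I ≈ 1.07 mA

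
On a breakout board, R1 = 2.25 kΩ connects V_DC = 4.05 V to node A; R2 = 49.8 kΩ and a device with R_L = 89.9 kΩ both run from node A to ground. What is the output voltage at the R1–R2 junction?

The load sits in parallel with R2, giving an effective lower resistance R2' = R2·R_L/(R2+R_L) = 32.05 kΩ.
Then V_out = V_DC · R2'/(R1 + R2') = 4.05 × 32.05/34.30 = 3.784 V.
(Unloaded it would be 3.87 V; the load pulls it down.)

V_out ≈ 3.78 V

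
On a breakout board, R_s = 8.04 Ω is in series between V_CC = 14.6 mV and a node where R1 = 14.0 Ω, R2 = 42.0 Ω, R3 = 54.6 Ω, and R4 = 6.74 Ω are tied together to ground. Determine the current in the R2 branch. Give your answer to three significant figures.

Parallel bank: R_p = 1/(1/14.0 + 1/42.0 + 1/54.6 + 1/6.74) = 3.818 Ω.
V_A = 14.6 × 3.818/11.86 = 4.701 mV.
Branch current I = V_A/R2 = 4.701/42.0 = 0.1119 mA.

I ≈ 0.112 mA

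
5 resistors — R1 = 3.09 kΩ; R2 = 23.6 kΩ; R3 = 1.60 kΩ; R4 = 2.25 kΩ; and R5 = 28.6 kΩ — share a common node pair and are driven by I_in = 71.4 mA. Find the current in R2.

I ≈ 2.06 mA

ΣG = 1/3.09 + 1/23.6 + 1/1.60 + 1/2.25 + 1/28.6 = 1.470.
R2 takes the fraction G_k/ΣG = 0.04237/1.470 = 0.02882, so I = 71.4 × 0.02882 = 2.058 mA.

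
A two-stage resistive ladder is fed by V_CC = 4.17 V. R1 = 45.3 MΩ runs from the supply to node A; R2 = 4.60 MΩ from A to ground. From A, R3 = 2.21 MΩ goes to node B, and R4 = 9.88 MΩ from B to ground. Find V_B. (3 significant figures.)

V_B ≈ 0.233 V

Node A sees R2 in parallel with the series input of stage 2, R3 + R4 = 12.09 MΩ.
R2 ‖ (R3+R4) = 3.332 MΩ.
V_A = 4.17 × 3.332/(45.3 + 3.332) = 0.2857 V.
V_B = V_A × 0.8172 = 0.2335 V.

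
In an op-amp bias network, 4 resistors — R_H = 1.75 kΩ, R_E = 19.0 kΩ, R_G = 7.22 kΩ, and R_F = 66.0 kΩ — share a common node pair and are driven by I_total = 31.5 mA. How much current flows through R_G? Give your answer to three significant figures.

I ≈ 5.61 mA

Total conductance ΣG = 1/1.75 + 1/19.0 + 1/7.22 + 1/66.0 = 0.7777 (units of 1/kΩ).
Current divider: I(R_G) = I_total · G_k/ΣG = 31.5 × (0.1385/0.7777) = 31.5 × 0.1781 = 5.610 mA.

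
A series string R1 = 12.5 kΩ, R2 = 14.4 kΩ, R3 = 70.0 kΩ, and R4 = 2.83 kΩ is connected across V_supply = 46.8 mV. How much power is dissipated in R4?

ΣR = 99.73 kΩ → I = 46.8/99.73 = 0.4693 µA.
P(R4) = I²·R4 = (0.4693)² × 2.83 = 0.6232 nW.

P ≈ 0.623 nW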